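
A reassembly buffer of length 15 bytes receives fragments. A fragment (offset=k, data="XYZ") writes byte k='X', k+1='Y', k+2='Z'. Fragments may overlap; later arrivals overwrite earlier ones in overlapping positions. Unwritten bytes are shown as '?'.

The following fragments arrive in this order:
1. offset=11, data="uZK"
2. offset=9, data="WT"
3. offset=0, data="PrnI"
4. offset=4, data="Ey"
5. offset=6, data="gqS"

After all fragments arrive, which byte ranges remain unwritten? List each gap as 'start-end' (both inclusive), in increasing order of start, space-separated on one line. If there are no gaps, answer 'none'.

Answer: 14-14

Derivation:
Fragment 1: offset=11 len=3
Fragment 2: offset=9 len=2
Fragment 3: offset=0 len=4
Fragment 4: offset=4 len=2
Fragment 5: offset=6 len=3
Gaps: 14-14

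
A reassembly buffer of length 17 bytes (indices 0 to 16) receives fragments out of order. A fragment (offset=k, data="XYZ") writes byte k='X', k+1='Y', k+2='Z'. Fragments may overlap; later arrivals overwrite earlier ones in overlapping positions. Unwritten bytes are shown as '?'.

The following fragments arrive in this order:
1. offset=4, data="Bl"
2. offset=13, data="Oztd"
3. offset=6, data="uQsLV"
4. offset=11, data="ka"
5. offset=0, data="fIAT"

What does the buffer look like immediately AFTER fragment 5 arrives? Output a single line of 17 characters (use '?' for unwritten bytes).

Answer: fIATBluQsLVkaOztd

Derivation:
Fragment 1: offset=4 data="Bl" -> buffer=????Bl???????????
Fragment 2: offset=13 data="Oztd" -> buffer=????Bl???????Oztd
Fragment 3: offset=6 data="uQsLV" -> buffer=????BluQsLV??Oztd
Fragment 4: offset=11 data="ka" -> buffer=????BluQsLVkaOztd
Fragment 5: offset=0 data="fIAT" -> buffer=fIATBluQsLVkaOztd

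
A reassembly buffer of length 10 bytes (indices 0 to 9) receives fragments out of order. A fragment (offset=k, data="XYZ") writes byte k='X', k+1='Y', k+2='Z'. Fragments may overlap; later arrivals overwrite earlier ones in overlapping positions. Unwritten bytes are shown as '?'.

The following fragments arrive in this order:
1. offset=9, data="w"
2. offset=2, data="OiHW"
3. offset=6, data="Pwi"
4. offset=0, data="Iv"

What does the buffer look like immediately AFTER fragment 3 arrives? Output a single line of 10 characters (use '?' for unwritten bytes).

Fragment 1: offset=9 data="w" -> buffer=?????????w
Fragment 2: offset=2 data="OiHW" -> buffer=??OiHW???w
Fragment 3: offset=6 data="Pwi" -> buffer=??OiHWPwiw

Answer: ??OiHWPwiw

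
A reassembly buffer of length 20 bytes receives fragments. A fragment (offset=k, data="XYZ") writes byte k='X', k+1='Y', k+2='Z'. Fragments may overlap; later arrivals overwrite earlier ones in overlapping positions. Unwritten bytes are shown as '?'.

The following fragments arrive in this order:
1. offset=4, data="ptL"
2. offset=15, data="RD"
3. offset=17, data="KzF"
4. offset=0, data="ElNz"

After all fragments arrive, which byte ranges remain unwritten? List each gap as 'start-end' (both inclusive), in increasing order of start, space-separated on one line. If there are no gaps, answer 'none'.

Answer: 7-14

Derivation:
Fragment 1: offset=4 len=3
Fragment 2: offset=15 len=2
Fragment 3: offset=17 len=3
Fragment 4: offset=0 len=4
Gaps: 7-14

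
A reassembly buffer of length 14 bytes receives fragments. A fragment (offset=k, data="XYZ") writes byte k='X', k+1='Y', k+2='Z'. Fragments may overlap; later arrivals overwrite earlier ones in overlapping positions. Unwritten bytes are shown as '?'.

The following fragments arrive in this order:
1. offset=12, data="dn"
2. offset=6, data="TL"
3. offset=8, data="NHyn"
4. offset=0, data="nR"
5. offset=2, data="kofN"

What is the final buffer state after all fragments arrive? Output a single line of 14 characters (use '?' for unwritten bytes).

Answer: nRkofNTLNHyndn

Derivation:
Fragment 1: offset=12 data="dn" -> buffer=????????????dn
Fragment 2: offset=6 data="TL" -> buffer=??????TL????dn
Fragment 3: offset=8 data="NHyn" -> buffer=??????TLNHyndn
Fragment 4: offset=0 data="nR" -> buffer=nR????TLNHyndn
Fragment 5: offset=2 data="kofN" -> buffer=nRkofNTLNHyndn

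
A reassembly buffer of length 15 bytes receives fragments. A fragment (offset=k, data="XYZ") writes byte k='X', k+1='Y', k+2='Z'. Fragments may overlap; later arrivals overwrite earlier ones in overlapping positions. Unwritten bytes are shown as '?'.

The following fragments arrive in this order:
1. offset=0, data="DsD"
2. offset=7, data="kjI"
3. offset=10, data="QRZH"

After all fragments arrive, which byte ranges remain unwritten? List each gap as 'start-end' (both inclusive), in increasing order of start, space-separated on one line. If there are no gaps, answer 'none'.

Fragment 1: offset=0 len=3
Fragment 2: offset=7 len=3
Fragment 3: offset=10 len=4
Gaps: 3-6 14-14

Answer: 3-6 14-14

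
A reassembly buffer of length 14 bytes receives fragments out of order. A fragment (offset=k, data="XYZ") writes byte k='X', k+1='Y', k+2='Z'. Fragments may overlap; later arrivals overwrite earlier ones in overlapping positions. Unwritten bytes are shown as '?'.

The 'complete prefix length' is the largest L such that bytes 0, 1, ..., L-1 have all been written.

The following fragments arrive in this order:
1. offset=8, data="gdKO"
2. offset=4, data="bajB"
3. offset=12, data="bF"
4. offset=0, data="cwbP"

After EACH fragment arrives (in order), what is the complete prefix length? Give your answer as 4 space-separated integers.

Answer: 0 0 0 14

Derivation:
Fragment 1: offset=8 data="gdKO" -> buffer=????????gdKO?? -> prefix_len=0
Fragment 2: offset=4 data="bajB" -> buffer=????bajBgdKO?? -> prefix_len=0
Fragment 3: offset=12 data="bF" -> buffer=????bajBgdKObF -> prefix_len=0
Fragment 4: offset=0 data="cwbP" -> buffer=cwbPbajBgdKObF -> prefix_len=14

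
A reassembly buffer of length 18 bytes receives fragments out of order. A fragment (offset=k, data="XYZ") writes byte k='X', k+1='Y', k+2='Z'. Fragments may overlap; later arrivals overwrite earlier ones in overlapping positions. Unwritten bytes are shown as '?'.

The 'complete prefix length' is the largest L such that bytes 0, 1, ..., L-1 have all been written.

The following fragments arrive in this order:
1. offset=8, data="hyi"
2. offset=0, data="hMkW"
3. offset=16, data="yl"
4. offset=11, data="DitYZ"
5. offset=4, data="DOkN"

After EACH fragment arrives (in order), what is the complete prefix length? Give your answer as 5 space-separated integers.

Fragment 1: offset=8 data="hyi" -> buffer=????????hyi??????? -> prefix_len=0
Fragment 2: offset=0 data="hMkW" -> buffer=hMkW????hyi??????? -> prefix_len=4
Fragment 3: offset=16 data="yl" -> buffer=hMkW????hyi?????yl -> prefix_len=4
Fragment 4: offset=11 data="DitYZ" -> buffer=hMkW????hyiDitYZyl -> prefix_len=4
Fragment 5: offset=4 data="DOkN" -> buffer=hMkWDOkNhyiDitYZyl -> prefix_len=18

Answer: 0 4 4 4 18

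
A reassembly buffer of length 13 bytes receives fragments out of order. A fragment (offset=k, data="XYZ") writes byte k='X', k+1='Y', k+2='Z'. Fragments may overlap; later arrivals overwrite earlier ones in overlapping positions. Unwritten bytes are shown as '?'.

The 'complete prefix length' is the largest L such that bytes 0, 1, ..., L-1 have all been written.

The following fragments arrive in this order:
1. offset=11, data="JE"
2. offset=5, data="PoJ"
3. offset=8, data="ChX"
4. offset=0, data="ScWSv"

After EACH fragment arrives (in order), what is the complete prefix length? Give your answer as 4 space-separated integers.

Answer: 0 0 0 13

Derivation:
Fragment 1: offset=11 data="JE" -> buffer=???????????JE -> prefix_len=0
Fragment 2: offset=5 data="PoJ" -> buffer=?????PoJ???JE -> prefix_len=0
Fragment 3: offset=8 data="ChX" -> buffer=?????PoJChXJE -> prefix_len=0
Fragment 4: offset=0 data="ScWSv" -> buffer=ScWSvPoJChXJE -> prefix_len=13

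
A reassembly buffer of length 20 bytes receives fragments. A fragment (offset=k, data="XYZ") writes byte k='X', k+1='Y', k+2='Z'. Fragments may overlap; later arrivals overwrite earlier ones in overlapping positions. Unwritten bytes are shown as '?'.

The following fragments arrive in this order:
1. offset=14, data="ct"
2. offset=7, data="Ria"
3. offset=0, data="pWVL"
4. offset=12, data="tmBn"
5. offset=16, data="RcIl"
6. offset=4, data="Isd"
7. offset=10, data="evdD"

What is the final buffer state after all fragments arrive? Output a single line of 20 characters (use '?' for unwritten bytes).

Answer: pWVLIsdRiaevdDBnRcIl

Derivation:
Fragment 1: offset=14 data="ct" -> buffer=??????????????ct????
Fragment 2: offset=7 data="Ria" -> buffer=???????Ria????ct????
Fragment 3: offset=0 data="pWVL" -> buffer=pWVL???Ria????ct????
Fragment 4: offset=12 data="tmBn" -> buffer=pWVL???Ria??tmBn????
Fragment 5: offset=16 data="RcIl" -> buffer=pWVL???Ria??tmBnRcIl
Fragment 6: offset=4 data="Isd" -> buffer=pWVLIsdRia??tmBnRcIl
Fragment 7: offset=10 data="evdD" -> buffer=pWVLIsdRiaevdDBnRcIl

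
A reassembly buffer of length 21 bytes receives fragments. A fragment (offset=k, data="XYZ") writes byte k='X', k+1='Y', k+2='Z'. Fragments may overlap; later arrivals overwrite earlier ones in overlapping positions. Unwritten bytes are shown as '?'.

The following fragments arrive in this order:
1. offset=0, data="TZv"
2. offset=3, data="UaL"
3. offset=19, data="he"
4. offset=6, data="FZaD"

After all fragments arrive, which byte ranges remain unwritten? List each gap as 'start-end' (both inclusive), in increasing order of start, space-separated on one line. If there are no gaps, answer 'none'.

Answer: 10-18

Derivation:
Fragment 1: offset=0 len=3
Fragment 2: offset=3 len=3
Fragment 3: offset=19 len=2
Fragment 4: offset=6 len=4
Gaps: 10-18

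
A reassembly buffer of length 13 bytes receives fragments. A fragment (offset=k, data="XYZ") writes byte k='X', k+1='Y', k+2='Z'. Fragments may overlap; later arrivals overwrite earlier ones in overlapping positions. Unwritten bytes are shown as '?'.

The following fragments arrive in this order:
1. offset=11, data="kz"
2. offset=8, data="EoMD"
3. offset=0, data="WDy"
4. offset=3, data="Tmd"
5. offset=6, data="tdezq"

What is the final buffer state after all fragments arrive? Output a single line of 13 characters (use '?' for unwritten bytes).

Answer: WDyTmdtdezqDz

Derivation:
Fragment 1: offset=11 data="kz" -> buffer=???????????kz
Fragment 2: offset=8 data="EoMD" -> buffer=????????EoMDz
Fragment 3: offset=0 data="WDy" -> buffer=WDy?????EoMDz
Fragment 4: offset=3 data="Tmd" -> buffer=WDyTmd??EoMDz
Fragment 5: offset=6 data="tdezq" -> buffer=WDyTmdtdezqDz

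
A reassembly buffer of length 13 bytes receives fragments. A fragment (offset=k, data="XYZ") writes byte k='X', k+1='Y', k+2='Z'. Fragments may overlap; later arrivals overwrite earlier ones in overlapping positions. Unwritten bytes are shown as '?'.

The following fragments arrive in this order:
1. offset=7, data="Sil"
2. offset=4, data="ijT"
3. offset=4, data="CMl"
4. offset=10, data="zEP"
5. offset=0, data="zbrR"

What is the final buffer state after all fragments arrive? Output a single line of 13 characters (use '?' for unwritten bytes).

Answer: zbrRCMlSilzEP

Derivation:
Fragment 1: offset=7 data="Sil" -> buffer=???????Sil???
Fragment 2: offset=4 data="ijT" -> buffer=????ijTSil???
Fragment 3: offset=4 data="CMl" -> buffer=????CMlSil???
Fragment 4: offset=10 data="zEP" -> buffer=????CMlSilzEP
Fragment 5: offset=0 data="zbrR" -> buffer=zbrRCMlSilzEP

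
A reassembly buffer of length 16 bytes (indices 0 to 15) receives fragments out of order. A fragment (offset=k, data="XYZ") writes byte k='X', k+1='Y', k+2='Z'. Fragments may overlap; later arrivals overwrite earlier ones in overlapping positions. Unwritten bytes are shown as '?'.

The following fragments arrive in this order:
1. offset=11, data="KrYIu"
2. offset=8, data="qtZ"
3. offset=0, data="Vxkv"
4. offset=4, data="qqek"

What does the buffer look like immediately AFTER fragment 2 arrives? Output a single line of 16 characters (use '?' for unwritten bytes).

Fragment 1: offset=11 data="KrYIu" -> buffer=???????????KrYIu
Fragment 2: offset=8 data="qtZ" -> buffer=????????qtZKrYIu

Answer: ????????qtZKrYIu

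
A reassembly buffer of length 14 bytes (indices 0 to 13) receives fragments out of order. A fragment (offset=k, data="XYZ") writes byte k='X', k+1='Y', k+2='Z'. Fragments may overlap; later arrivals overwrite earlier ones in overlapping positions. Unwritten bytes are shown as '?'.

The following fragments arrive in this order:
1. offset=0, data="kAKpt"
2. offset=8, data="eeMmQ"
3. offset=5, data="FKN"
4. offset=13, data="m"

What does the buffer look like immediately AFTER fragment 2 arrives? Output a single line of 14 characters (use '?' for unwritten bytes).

Answer: kAKpt???eeMmQ?

Derivation:
Fragment 1: offset=0 data="kAKpt" -> buffer=kAKpt?????????
Fragment 2: offset=8 data="eeMmQ" -> buffer=kAKpt???eeMmQ?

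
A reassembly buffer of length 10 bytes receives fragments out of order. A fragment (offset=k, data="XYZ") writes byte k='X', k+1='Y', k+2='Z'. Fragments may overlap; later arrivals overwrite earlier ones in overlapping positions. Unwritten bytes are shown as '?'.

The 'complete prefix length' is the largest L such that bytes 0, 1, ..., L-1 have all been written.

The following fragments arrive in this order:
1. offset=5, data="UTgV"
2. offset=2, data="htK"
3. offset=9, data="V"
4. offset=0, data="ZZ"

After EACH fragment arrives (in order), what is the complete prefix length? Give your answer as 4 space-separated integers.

Answer: 0 0 0 10

Derivation:
Fragment 1: offset=5 data="UTgV" -> buffer=?????UTgV? -> prefix_len=0
Fragment 2: offset=2 data="htK" -> buffer=??htKUTgV? -> prefix_len=0
Fragment 3: offset=9 data="V" -> buffer=??htKUTgVV -> prefix_len=0
Fragment 4: offset=0 data="ZZ" -> buffer=ZZhtKUTgVV -> prefix_len=10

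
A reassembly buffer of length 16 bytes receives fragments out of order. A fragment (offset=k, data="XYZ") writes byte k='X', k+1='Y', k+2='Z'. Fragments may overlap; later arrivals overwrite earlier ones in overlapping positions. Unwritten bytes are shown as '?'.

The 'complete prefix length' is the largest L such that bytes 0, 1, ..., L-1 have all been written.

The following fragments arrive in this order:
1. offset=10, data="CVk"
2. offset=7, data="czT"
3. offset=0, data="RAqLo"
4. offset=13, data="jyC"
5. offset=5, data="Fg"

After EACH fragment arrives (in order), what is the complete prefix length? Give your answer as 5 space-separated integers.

Answer: 0 0 5 5 16

Derivation:
Fragment 1: offset=10 data="CVk" -> buffer=??????????CVk??? -> prefix_len=0
Fragment 2: offset=7 data="czT" -> buffer=???????czTCVk??? -> prefix_len=0
Fragment 3: offset=0 data="RAqLo" -> buffer=RAqLo??czTCVk??? -> prefix_len=5
Fragment 4: offset=13 data="jyC" -> buffer=RAqLo??czTCVkjyC -> prefix_len=5
Fragment 5: offset=5 data="Fg" -> buffer=RAqLoFgczTCVkjyC -> prefix_len=16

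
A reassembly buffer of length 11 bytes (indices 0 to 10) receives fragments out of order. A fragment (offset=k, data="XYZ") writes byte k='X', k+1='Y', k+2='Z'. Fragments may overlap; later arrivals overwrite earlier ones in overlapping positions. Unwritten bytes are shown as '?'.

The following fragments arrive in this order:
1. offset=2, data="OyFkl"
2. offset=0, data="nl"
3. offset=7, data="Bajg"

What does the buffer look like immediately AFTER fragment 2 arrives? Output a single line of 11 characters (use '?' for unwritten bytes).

Fragment 1: offset=2 data="OyFkl" -> buffer=??OyFkl????
Fragment 2: offset=0 data="nl" -> buffer=nlOyFkl????

Answer: nlOyFkl????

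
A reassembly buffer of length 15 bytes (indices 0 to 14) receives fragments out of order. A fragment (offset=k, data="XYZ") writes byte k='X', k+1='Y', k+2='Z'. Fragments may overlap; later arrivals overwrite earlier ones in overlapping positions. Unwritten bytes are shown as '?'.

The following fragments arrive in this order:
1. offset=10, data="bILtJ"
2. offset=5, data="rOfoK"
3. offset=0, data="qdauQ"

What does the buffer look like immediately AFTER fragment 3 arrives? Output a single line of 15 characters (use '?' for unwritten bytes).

Fragment 1: offset=10 data="bILtJ" -> buffer=??????????bILtJ
Fragment 2: offset=5 data="rOfoK" -> buffer=?????rOfoKbILtJ
Fragment 3: offset=0 data="qdauQ" -> buffer=qdauQrOfoKbILtJ

Answer: qdauQrOfoKbILtJ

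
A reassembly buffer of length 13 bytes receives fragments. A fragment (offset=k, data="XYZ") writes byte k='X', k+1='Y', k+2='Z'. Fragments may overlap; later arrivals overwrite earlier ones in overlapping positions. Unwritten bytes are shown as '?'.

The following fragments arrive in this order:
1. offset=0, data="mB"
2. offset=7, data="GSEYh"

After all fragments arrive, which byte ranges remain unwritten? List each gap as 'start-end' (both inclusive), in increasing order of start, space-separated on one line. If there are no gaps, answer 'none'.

Fragment 1: offset=0 len=2
Fragment 2: offset=7 len=5
Gaps: 2-6 12-12

Answer: 2-6 12-12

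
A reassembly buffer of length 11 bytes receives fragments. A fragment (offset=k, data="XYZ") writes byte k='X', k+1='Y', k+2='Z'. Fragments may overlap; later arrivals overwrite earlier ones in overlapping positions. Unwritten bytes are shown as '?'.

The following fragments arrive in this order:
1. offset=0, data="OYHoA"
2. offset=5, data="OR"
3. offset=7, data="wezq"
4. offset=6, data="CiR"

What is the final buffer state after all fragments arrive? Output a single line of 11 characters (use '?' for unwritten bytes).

Fragment 1: offset=0 data="OYHoA" -> buffer=OYHoA??????
Fragment 2: offset=5 data="OR" -> buffer=OYHoAOR????
Fragment 3: offset=7 data="wezq" -> buffer=OYHoAORwezq
Fragment 4: offset=6 data="CiR" -> buffer=OYHoAOCiRzq

Answer: OYHoAOCiRzq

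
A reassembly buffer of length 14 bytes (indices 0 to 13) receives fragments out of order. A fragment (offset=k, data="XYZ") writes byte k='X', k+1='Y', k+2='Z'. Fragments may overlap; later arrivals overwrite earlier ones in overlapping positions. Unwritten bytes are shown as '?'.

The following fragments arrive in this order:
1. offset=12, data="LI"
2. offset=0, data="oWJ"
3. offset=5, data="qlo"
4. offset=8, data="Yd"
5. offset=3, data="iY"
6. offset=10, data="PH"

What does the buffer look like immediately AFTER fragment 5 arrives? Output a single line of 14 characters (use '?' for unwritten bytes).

Fragment 1: offset=12 data="LI" -> buffer=????????????LI
Fragment 2: offset=0 data="oWJ" -> buffer=oWJ?????????LI
Fragment 3: offset=5 data="qlo" -> buffer=oWJ??qlo????LI
Fragment 4: offset=8 data="Yd" -> buffer=oWJ??qloYd??LI
Fragment 5: offset=3 data="iY" -> buffer=oWJiYqloYd??LI

Answer: oWJiYqloYd??LI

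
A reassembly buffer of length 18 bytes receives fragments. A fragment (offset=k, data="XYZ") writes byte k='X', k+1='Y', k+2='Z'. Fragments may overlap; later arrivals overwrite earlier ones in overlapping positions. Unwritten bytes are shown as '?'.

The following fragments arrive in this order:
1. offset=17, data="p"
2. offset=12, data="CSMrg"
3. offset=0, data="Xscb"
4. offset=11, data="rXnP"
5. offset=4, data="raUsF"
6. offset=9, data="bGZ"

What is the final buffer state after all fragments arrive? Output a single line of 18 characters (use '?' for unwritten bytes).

Fragment 1: offset=17 data="p" -> buffer=?????????????????p
Fragment 2: offset=12 data="CSMrg" -> buffer=????????????CSMrgp
Fragment 3: offset=0 data="Xscb" -> buffer=Xscb????????CSMrgp
Fragment 4: offset=11 data="rXnP" -> buffer=Xscb???????rXnPrgp
Fragment 5: offset=4 data="raUsF" -> buffer=XscbraUsF??rXnPrgp
Fragment 6: offset=9 data="bGZ" -> buffer=XscbraUsFbGZXnPrgp

Answer: XscbraUsFbGZXnPrgp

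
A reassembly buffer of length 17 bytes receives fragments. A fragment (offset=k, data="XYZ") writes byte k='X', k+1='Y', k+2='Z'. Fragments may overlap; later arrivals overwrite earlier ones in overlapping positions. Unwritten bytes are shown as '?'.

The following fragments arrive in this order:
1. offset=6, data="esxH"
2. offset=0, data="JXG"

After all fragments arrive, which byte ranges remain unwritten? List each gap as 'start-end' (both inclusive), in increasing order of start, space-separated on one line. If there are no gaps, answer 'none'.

Fragment 1: offset=6 len=4
Fragment 2: offset=0 len=3
Gaps: 3-5 10-16

Answer: 3-5 10-16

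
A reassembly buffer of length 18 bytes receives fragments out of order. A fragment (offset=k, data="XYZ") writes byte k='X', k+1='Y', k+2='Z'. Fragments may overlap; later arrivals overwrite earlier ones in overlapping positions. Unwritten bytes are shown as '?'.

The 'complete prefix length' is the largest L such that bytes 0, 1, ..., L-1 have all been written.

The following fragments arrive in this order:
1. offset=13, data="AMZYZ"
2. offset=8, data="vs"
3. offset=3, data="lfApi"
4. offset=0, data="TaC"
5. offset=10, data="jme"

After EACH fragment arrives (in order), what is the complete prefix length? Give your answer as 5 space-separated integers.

Answer: 0 0 0 10 18

Derivation:
Fragment 1: offset=13 data="AMZYZ" -> buffer=?????????????AMZYZ -> prefix_len=0
Fragment 2: offset=8 data="vs" -> buffer=????????vs???AMZYZ -> prefix_len=0
Fragment 3: offset=3 data="lfApi" -> buffer=???lfApivs???AMZYZ -> prefix_len=0
Fragment 4: offset=0 data="TaC" -> buffer=TaClfApivs???AMZYZ -> prefix_len=10
Fragment 5: offset=10 data="jme" -> buffer=TaClfApivsjmeAMZYZ -> prefix_len=18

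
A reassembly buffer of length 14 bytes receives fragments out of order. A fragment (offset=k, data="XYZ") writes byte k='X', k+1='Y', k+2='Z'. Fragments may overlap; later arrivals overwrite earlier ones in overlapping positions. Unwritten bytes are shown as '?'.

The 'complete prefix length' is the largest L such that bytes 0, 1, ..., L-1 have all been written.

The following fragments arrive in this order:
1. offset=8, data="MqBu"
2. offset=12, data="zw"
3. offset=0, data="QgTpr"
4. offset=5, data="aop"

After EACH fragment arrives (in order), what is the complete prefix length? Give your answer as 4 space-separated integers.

Fragment 1: offset=8 data="MqBu" -> buffer=????????MqBu?? -> prefix_len=0
Fragment 2: offset=12 data="zw" -> buffer=????????MqBuzw -> prefix_len=0
Fragment 3: offset=0 data="QgTpr" -> buffer=QgTpr???MqBuzw -> prefix_len=5
Fragment 4: offset=5 data="aop" -> buffer=QgTpraopMqBuzw -> prefix_len=14

Answer: 0 0 5 14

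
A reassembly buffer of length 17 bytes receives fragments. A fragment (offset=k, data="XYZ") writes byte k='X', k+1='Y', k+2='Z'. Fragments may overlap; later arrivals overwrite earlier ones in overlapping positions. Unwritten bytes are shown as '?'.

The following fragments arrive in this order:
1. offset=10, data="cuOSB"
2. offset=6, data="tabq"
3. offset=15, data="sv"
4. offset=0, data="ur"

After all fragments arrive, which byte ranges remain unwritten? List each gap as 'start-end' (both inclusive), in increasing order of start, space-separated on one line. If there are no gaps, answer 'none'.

Answer: 2-5

Derivation:
Fragment 1: offset=10 len=5
Fragment 2: offset=6 len=4
Fragment 3: offset=15 len=2
Fragment 4: offset=0 len=2
Gaps: 2-5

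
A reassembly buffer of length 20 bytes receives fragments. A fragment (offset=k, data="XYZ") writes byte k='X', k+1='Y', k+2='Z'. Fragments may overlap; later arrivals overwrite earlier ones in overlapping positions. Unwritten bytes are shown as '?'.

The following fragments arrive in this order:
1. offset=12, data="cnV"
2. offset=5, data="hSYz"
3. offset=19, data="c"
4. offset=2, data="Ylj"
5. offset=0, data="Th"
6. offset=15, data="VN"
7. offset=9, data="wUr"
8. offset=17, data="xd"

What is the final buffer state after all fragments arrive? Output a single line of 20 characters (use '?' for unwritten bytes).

Fragment 1: offset=12 data="cnV" -> buffer=????????????cnV?????
Fragment 2: offset=5 data="hSYz" -> buffer=?????hSYz???cnV?????
Fragment 3: offset=19 data="c" -> buffer=?????hSYz???cnV????c
Fragment 4: offset=2 data="Ylj" -> buffer=??YljhSYz???cnV????c
Fragment 5: offset=0 data="Th" -> buffer=ThYljhSYz???cnV????c
Fragment 6: offset=15 data="VN" -> buffer=ThYljhSYz???cnVVN??c
Fragment 7: offset=9 data="wUr" -> buffer=ThYljhSYzwUrcnVVN??c
Fragment 8: offset=17 data="xd" -> buffer=ThYljhSYzwUrcnVVNxdc

Answer: ThYljhSYzwUrcnVVNxdc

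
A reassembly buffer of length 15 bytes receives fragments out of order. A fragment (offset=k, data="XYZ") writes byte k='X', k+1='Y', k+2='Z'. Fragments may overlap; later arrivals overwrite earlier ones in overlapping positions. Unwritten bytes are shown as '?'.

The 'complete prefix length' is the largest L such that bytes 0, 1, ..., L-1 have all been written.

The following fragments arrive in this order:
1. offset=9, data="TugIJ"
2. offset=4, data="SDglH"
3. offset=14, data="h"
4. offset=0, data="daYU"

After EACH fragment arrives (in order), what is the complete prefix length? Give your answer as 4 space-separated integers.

Fragment 1: offset=9 data="TugIJ" -> buffer=?????????TugIJ? -> prefix_len=0
Fragment 2: offset=4 data="SDglH" -> buffer=????SDglHTugIJ? -> prefix_len=0
Fragment 3: offset=14 data="h" -> buffer=????SDglHTugIJh -> prefix_len=0
Fragment 4: offset=0 data="daYU" -> buffer=daYUSDglHTugIJh -> prefix_len=15

Answer: 0 0 0 15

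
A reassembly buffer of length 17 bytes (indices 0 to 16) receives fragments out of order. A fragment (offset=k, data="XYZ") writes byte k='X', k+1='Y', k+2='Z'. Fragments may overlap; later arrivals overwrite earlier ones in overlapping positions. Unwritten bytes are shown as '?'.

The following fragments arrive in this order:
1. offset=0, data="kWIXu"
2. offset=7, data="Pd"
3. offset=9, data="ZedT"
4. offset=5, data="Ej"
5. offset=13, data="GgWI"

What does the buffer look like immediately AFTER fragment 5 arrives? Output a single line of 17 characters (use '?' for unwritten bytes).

Fragment 1: offset=0 data="kWIXu" -> buffer=kWIXu????????????
Fragment 2: offset=7 data="Pd" -> buffer=kWIXu??Pd????????
Fragment 3: offset=9 data="ZedT" -> buffer=kWIXu??PdZedT????
Fragment 4: offset=5 data="Ej" -> buffer=kWIXuEjPdZedT????
Fragment 5: offset=13 data="GgWI" -> buffer=kWIXuEjPdZedTGgWI

Answer: kWIXuEjPdZedTGgWI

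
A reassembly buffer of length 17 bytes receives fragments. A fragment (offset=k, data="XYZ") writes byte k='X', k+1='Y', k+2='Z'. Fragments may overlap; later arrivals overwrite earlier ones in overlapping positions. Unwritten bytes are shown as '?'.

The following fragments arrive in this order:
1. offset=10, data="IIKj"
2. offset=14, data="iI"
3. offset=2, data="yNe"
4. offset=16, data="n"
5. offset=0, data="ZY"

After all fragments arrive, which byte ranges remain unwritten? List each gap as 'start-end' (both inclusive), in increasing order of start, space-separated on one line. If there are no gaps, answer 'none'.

Answer: 5-9

Derivation:
Fragment 1: offset=10 len=4
Fragment 2: offset=14 len=2
Fragment 3: offset=2 len=3
Fragment 4: offset=16 len=1
Fragment 5: offset=0 len=2
Gaps: 5-9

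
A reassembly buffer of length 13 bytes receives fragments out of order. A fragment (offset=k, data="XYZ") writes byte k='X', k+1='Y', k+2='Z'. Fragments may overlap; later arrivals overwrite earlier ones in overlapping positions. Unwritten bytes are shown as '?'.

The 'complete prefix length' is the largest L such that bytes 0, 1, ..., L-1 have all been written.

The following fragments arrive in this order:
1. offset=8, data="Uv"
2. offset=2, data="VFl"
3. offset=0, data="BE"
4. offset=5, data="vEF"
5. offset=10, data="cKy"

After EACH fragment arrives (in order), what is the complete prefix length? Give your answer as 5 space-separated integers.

Answer: 0 0 5 10 13

Derivation:
Fragment 1: offset=8 data="Uv" -> buffer=????????Uv??? -> prefix_len=0
Fragment 2: offset=2 data="VFl" -> buffer=??VFl???Uv??? -> prefix_len=0
Fragment 3: offset=0 data="BE" -> buffer=BEVFl???Uv??? -> prefix_len=5
Fragment 4: offset=5 data="vEF" -> buffer=BEVFlvEFUv??? -> prefix_len=10
Fragment 5: offset=10 data="cKy" -> buffer=BEVFlvEFUvcKy -> prefix_len=13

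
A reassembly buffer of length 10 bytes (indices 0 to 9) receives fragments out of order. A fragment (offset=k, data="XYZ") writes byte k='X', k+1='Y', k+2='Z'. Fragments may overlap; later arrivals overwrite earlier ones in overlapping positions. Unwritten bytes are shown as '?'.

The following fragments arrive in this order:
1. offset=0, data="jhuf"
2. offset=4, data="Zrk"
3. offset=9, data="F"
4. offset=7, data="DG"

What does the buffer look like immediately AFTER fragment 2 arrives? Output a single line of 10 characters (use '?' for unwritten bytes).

Fragment 1: offset=0 data="jhuf" -> buffer=jhuf??????
Fragment 2: offset=4 data="Zrk" -> buffer=jhufZrk???

Answer: jhufZrk???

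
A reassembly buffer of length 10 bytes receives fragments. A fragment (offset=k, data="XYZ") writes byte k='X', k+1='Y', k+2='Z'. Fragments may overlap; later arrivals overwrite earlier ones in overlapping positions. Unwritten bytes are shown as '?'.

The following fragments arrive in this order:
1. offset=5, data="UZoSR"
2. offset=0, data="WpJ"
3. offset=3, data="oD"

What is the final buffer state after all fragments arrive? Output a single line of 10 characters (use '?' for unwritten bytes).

Answer: WpJoDUZoSR

Derivation:
Fragment 1: offset=5 data="UZoSR" -> buffer=?????UZoSR
Fragment 2: offset=0 data="WpJ" -> buffer=WpJ??UZoSR
Fragment 3: offset=3 data="oD" -> buffer=WpJoDUZoSR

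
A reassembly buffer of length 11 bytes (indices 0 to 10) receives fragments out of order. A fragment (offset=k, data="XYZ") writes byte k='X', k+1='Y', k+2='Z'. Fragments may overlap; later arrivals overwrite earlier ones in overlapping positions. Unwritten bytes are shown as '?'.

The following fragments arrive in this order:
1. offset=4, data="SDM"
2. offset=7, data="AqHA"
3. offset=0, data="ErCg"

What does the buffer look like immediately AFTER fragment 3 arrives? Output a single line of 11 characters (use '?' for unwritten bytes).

Answer: ErCgSDMAqHA

Derivation:
Fragment 1: offset=4 data="SDM" -> buffer=????SDM????
Fragment 2: offset=7 data="AqHA" -> buffer=????SDMAqHA
Fragment 3: offset=0 data="ErCg" -> buffer=ErCgSDMAqHA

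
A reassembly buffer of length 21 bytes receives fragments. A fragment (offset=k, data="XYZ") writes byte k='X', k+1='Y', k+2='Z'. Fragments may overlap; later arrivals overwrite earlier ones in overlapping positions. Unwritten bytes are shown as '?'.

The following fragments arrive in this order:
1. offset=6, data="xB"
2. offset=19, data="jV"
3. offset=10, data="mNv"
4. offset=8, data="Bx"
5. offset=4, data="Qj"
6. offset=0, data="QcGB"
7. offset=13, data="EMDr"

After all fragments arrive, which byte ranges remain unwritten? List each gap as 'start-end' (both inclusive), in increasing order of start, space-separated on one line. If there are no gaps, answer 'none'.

Answer: 17-18

Derivation:
Fragment 1: offset=6 len=2
Fragment 2: offset=19 len=2
Fragment 3: offset=10 len=3
Fragment 4: offset=8 len=2
Fragment 5: offset=4 len=2
Fragment 6: offset=0 len=4
Fragment 7: offset=13 len=4
Gaps: 17-18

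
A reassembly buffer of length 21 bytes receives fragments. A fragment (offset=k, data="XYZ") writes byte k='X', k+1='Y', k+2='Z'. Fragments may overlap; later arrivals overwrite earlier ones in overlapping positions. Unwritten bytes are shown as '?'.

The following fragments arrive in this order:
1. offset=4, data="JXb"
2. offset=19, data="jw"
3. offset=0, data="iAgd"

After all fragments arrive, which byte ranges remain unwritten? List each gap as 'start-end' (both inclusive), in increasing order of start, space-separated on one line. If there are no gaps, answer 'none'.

Answer: 7-18

Derivation:
Fragment 1: offset=4 len=3
Fragment 2: offset=19 len=2
Fragment 3: offset=0 len=4
Gaps: 7-18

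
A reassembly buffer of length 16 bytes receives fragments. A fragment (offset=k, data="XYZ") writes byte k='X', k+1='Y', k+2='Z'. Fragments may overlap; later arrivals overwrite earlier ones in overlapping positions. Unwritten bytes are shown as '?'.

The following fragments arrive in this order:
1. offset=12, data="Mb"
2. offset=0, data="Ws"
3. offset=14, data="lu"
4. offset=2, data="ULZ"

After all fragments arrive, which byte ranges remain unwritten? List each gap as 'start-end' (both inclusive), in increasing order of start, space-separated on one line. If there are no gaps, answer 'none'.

Answer: 5-11

Derivation:
Fragment 1: offset=12 len=2
Fragment 2: offset=0 len=2
Fragment 3: offset=14 len=2
Fragment 4: offset=2 len=3
Gaps: 5-11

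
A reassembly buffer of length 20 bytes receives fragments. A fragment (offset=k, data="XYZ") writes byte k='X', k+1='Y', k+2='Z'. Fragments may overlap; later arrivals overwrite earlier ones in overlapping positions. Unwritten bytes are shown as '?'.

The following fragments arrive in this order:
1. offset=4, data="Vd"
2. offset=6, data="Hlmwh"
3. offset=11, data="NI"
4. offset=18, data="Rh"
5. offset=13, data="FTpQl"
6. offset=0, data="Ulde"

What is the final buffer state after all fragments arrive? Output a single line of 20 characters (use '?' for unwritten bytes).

Answer: UldeVdHlmwhNIFTpQlRh

Derivation:
Fragment 1: offset=4 data="Vd" -> buffer=????Vd??????????????
Fragment 2: offset=6 data="Hlmwh" -> buffer=????VdHlmwh?????????
Fragment 3: offset=11 data="NI" -> buffer=????VdHlmwhNI???????
Fragment 4: offset=18 data="Rh" -> buffer=????VdHlmwhNI?????Rh
Fragment 5: offset=13 data="FTpQl" -> buffer=????VdHlmwhNIFTpQlRh
Fragment 6: offset=0 data="Ulde" -> buffer=UldeVdHlmwhNIFTpQlRh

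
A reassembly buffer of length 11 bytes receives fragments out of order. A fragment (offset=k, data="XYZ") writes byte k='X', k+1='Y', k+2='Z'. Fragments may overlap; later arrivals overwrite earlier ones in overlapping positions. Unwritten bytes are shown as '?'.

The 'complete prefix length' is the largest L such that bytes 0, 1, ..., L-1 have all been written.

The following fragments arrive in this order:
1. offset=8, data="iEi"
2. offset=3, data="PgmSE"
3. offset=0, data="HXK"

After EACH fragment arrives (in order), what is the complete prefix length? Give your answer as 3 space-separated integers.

Answer: 0 0 11

Derivation:
Fragment 1: offset=8 data="iEi" -> buffer=????????iEi -> prefix_len=0
Fragment 2: offset=3 data="PgmSE" -> buffer=???PgmSEiEi -> prefix_len=0
Fragment 3: offset=0 data="HXK" -> buffer=HXKPgmSEiEi -> prefix_len=11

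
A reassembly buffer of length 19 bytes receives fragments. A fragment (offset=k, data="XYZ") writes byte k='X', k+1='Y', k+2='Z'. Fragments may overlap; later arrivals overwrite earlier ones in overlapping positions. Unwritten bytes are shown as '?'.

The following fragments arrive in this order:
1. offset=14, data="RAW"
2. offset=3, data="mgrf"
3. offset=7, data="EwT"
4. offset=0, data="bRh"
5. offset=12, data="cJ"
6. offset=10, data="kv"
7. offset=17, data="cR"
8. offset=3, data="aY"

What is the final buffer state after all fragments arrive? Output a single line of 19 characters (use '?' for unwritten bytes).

Fragment 1: offset=14 data="RAW" -> buffer=??????????????RAW??
Fragment 2: offset=3 data="mgrf" -> buffer=???mgrf???????RAW??
Fragment 3: offset=7 data="EwT" -> buffer=???mgrfEwT????RAW??
Fragment 4: offset=0 data="bRh" -> buffer=bRhmgrfEwT????RAW??
Fragment 5: offset=12 data="cJ" -> buffer=bRhmgrfEwT??cJRAW??
Fragment 6: offset=10 data="kv" -> buffer=bRhmgrfEwTkvcJRAW??
Fragment 7: offset=17 data="cR" -> buffer=bRhmgrfEwTkvcJRAWcR
Fragment 8: offset=3 data="aY" -> buffer=bRhaYrfEwTkvcJRAWcR

Answer: bRhaYrfEwTkvcJRAWcR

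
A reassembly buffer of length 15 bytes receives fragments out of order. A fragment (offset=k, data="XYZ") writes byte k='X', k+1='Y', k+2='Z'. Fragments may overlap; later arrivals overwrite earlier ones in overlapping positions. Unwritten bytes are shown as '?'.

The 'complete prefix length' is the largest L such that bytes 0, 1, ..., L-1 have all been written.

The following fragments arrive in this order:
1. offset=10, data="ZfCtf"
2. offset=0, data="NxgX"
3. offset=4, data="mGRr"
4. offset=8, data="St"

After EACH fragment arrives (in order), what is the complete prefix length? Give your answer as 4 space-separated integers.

Answer: 0 4 8 15

Derivation:
Fragment 1: offset=10 data="ZfCtf" -> buffer=??????????ZfCtf -> prefix_len=0
Fragment 2: offset=0 data="NxgX" -> buffer=NxgX??????ZfCtf -> prefix_len=4
Fragment 3: offset=4 data="mGRr" -> buffer=NxgXmGRr??ZfCtf -> prefix_len=8
Fragment 4: offset=8 data="St" -> buffer=NxgXmGRrStZfCtf -> prefix_len=15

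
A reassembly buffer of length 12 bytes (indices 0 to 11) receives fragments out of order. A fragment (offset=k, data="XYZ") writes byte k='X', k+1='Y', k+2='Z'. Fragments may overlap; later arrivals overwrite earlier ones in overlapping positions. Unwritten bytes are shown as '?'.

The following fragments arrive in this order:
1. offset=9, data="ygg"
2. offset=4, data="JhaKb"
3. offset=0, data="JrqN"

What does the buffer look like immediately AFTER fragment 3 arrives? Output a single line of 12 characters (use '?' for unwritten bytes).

Fragment 1: offset=9 data="ygg" -> buffer=?????????ygg
Fragment 2: offset=4 data="JhaKb" -> buffer=????JhaKbygg
Fragment 3: offset=0 data="JrqN" -> buffer=JrqNJhaKbygg

Answer: JrqNJhaKbygg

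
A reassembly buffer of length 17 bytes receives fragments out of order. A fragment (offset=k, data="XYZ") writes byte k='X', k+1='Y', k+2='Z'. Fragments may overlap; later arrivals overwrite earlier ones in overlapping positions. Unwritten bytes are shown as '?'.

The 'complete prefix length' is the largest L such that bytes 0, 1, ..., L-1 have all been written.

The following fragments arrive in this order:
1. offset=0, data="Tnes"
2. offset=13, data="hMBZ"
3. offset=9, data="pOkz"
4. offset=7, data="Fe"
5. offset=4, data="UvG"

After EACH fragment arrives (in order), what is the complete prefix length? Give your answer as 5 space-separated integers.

Answer: 4 4 4 4 17

Derivation:
Fragment 1: offset=0 data="Tnes" -> buffer=Tnes????????????? -> prefix_len=4
Fragment 2: offset=13 data="hMBZ" -> buffer=Tnes?????????hMBZ -> prefix_len=4
Fragment 3: offset=9 data="pOkz" -> buffer=Tnes?????pOkzhMBZ -> prefix_len=4
Fragment 4: offset=7 data="Fe" -> buffer=Tnes???FepOkzhMBZ -> prefix_len=4
Fragment 5: offset=4 data="UvG" -> buffer=TnesUvGFepOkzhMBZ -> prefix_len=17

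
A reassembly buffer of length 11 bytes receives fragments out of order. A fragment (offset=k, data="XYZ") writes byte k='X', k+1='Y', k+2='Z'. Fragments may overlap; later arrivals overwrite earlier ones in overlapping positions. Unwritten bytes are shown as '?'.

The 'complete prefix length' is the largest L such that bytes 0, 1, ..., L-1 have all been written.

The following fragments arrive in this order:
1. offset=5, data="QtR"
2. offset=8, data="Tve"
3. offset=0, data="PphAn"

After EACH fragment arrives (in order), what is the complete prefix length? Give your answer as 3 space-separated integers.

Answer: 0 0 11

Derivation:
Fragment 1: offset=5 data="QtR" -> buffer=?????QtR??? -> prefix_len=0
Fragment 2: offset=8 data="Tve" -> buffer=?????QtRTve -> prefix_len=0
Fragment 3: offset=0 data="PphAn" -> buffer=PphAnQtRTve -> prefix_len=11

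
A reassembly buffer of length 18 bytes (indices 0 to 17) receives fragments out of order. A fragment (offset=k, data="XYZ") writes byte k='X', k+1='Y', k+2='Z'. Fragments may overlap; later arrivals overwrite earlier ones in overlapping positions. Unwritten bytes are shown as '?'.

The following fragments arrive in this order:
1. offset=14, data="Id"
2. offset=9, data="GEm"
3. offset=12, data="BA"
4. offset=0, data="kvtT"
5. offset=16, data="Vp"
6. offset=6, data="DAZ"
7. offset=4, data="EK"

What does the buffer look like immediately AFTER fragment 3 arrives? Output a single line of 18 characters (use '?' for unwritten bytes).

Answer: ?????????GEmBAId??

Derivation:
Fragment 1: offset=14 data="Id" -> buffer=??????????????Id??
Fragment 2: offset=9 data="GEm" -> buffer=?????????GEm??Id??
Fragment 3: offset=12 data="BA" -> buffer=?????????GEmBAId??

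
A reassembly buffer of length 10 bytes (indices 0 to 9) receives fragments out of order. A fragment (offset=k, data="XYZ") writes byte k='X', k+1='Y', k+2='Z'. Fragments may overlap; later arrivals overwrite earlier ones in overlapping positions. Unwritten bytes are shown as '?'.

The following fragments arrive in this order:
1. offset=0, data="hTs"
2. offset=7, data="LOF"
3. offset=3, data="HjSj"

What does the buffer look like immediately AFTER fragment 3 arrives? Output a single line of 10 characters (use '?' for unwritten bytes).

Answer: hTsHjSjLOF

Derivation:
Fragment 1: offset=0 data="hTs" -> buffer=hTs???????
Fragment 2: offset=7 data="LOF" -> buffer=hTs????LOF
Fragment 3: offset=3 data="HjSj" -> buffer=hTsHjSjLOF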